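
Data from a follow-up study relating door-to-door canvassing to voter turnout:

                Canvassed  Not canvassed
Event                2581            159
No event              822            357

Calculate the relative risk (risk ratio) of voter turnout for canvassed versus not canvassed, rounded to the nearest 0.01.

Reading the table with exposure as columns: a = 2581 (Canvassed, case), b = 822 (Canvassed, non-case), c = 159 (Not canvassed, case), d = 357.
Risk in exposed = 2581/3403 = 0.75845; risk in unexposed = 159/516 = 0.30814.
RR = 0.75845 / 0.30814 = 2.46138
The risk among the exposed is 2.46 times that among the unexposed.

2.46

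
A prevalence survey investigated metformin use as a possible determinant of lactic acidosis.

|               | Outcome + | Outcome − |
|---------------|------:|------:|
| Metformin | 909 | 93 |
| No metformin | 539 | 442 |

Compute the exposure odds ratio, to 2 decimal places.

Cells: a = 909, b = 93, c = 539, d = 442.
OR = (a·d)/(b·c) = (909 × 442) / (93 × 539) = 401778 / 50127 = 8.01520
The odds of lactic acidosis are about 8.02 times as high in the metformin group.

8.02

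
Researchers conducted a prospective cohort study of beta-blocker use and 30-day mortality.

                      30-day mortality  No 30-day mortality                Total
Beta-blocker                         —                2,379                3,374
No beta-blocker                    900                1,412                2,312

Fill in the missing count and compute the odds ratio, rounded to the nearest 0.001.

The missing cell is in the exposed row: 3374 − 2379 = 995.
So a = 995, b = 2379, c = 900, d = 1412.
OR = (a·d)/(b·c) = (995 × 1412) / (2379 × 900) = 1404940 / 2141100 = 0.65618

0.656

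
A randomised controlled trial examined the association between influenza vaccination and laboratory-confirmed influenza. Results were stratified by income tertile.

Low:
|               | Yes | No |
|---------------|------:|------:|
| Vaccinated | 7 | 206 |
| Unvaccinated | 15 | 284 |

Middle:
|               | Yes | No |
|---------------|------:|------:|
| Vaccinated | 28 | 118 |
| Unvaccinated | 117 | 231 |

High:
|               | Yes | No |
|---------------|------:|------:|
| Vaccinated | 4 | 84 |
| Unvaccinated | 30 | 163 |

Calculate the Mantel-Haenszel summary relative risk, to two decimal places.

RR_MH = Σ(aᵢ·n₀ᵢ/nᵢ) / Σ(cᵢ·n₁ᵢ/nᵢ), with n₁ᵢ = aᵢ+bᵢ (exposed), n₀ᵢ = cᵢ+dᵢ (unexposed), nᵢ = n₁ᵢ+n₀ᵢ.
Stratum 1 (Low): n₁ = 213, n₀ = 299, n = 512; a·n₀/n = 7·299/512 = 4.0879; c·n₁/n = 15·213/512 = 6.2402
Stratum 2 (Middle): n₁ = 146, n₀ = 348, n = 494; a·n₀/n = 28·348/494 = 19.7247; c·n₁/n = 117·146/494 = 34.5789
Stratum 3 (High): n₁ = 88, n₀ = 193, n = 281; a·n₀/n = 4·193/281 = 2.7473; c·n₁/n = 30·88/281 = 9.3950
RR_MH = (4.0879 + 19.7247 + 2.7473) / (6.2402 + 34.5789 + 9.3950) = 26.5599 / 50.2142 = 0.52893

0.53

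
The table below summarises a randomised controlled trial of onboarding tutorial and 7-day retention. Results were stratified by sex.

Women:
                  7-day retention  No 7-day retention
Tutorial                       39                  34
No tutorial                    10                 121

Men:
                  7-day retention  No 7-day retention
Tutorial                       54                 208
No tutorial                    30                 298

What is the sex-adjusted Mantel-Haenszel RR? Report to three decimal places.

3.258

RR_MH = Σ(aᵢ·n₀ᵢ/nᵢ) / Σ(cᵢ·n₁ᵢ/nᵢ), with n₁ᵢ = aᵢ+bᵢ (exposed), n₀ᵢ = cᵢ+dᵢ (unexposed), nᵢ = n₁ᵢ+n₀ᵢ.
Stratum 1 (Women): n₁ = 73, n₀ = 131, n = 204; a·n₀/n = 39·131/204 = 25.0441; c·n₁/n = 10·73/204 = 3.5784
Stratum 2 (Men): n₁ = 262, n₀ = 328, n = 590; a·n₀/n = 54·328/590 = 30.0203; c·n₁/n = 30·262/590 = 13.3220
RR_MH = (25.0441 + 30.0203) / (3.5784 + 13.3220) = 55.0645 / 16.9005 = 3.25816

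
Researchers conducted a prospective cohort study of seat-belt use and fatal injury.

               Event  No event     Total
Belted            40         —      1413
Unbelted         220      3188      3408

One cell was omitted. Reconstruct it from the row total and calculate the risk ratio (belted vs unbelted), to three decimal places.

The missing cell is in the exposed row: 1413 − 40 = 1373.
So a = 40, b = 1373, c = 220, d = 3188.
RR = [a/(a+b)] / [c/(c+d)] = (40/1413) / (220/3408) = 0.02831/0.06455 = 0.43853

0.439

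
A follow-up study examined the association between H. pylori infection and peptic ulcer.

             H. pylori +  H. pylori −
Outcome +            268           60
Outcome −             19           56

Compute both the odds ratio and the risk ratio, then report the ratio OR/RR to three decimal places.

7.292

Reading the table with exposure as columns: a = 268 (H. pylori +, case), b = 19 (H. pylori +, non-case), c = 60 (H. pylori −, case), d = 56.
OR = (268·56)/(19·60) = 15008/1140 = 13.16491
Risk in exposed = 268/287 = 0.93380; risk in unexposed = 60/116 = 0.51724; RR = 1.80534
OR/RR = 13.16491 / 1.80534 = 7.29220
The outcome is not rare, so the OR lies further from 1 than the RR.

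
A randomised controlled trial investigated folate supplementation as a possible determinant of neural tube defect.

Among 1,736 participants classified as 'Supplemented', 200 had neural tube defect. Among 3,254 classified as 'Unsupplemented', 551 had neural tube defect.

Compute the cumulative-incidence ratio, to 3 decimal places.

From the description: a = 200, b = 1536, c = 551, d = 2703.
Risk in exposed = 200/1736 = 0.11521; risk in unexposed = 551/3254 = 0.16933.
RR = 0.11521 / 0.16933 = 0.68037
The risk is 32% lower among the exposed than among the unexposed.

0.680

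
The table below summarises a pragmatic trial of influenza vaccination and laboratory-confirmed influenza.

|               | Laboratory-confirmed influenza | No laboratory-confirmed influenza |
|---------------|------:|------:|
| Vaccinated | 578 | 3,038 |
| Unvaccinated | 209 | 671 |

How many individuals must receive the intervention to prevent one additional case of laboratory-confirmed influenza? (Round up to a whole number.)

Risk in treated group = 578/3616 = 0.15985; risk in control = 209/880 = 0.23750.
Absolute risk reduction = 0.23750 − 0.15985 = 0.07765
NNT = 1 / ARR = 1 / 0.07765 = 12.877 → round up → 13

13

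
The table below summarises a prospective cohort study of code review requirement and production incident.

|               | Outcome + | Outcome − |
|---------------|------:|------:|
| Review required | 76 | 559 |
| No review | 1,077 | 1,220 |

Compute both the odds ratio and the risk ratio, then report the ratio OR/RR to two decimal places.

Cells: a = 76, b = 559, c = 1077, d = 1220.
OR = (76·1220)/(559·1077) = 92720/602043 = 0.15401
Risk in exposed = 76/635 = 0.11969; risk in unexposed = 1077/2297 = 0.46887; RR = 0.25526
OR/RR = 0.15401 / 0.25526 = 0.60334
The outcome is not rare, so the OR lies further from 1 than the RR.

0.60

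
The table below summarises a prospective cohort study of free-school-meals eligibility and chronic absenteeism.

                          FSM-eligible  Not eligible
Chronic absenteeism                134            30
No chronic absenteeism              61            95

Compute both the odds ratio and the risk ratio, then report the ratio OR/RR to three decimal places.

2.430

Reading the table with exposure as columns: a = 134 (FSM-eligible, case), b = 61 (FSM-eligible, non-case), c = 30 (Not eligible, case), d = 95.
OR = (134·95)/(61·30) = 12730/1830 = 6.95628
Risk in exposed = 134/195 = 0.68718; risk in unexposed = 30/125 = 0.24000; RR = 2.86325
OR/RR = 6.95628 / 2.86325 = 2.42951
The outcome is not rare, so the OR lies further from 1 than the RR.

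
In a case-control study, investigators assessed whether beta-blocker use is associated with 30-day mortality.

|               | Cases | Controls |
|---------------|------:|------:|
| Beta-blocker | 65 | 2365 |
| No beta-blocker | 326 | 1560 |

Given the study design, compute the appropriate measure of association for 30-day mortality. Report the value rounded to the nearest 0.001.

Cells: a = 65, b = 2365, c = 326, d = 1560.
This is a case-control study: participants were sampled on outcome status, so risks in the source population cannot be estimated directly — relative risk is not valid here. The odds ratio is the appropriate measure.
OR = (a·d)/(b·c) = (65 × 1560) / (2365 × 326) = 101400 / 770990 = 0.13152

0.132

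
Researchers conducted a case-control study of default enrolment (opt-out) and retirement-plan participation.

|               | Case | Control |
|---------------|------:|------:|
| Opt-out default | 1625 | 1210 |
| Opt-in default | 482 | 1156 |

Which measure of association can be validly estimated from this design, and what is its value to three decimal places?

3.221

Cells: a = 1625, b = 1210, c = 482, d = 1156.
This is a case-control study: participants were sampled on outcome status, so risks in the source population cannot be estimated directly — relative risk is not valid here. The odds ratio is the appropriate measure.
OR = (a·d)/(b·c) = (1625 × 1156) / (1210 × 482) = 1878500 / 583220 = 3.22091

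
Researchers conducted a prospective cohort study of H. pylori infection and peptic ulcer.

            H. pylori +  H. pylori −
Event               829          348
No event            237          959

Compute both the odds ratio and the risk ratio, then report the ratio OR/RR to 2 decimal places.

3.30

Reading the table with exposure as columns: a = 829 (H. pylori +, case), b = 237 (H. pylori +, non-case), c = 348 (H. pylori −, case), d = 959.
OR = (829·959)/(237·348) = 795011/82476 = 9.63930
Risk in exposed = 829/1066 = 0.77767; risk in unexposed = 348/1307 = 0.26626; RR = 2.92075
OR/RR = 9.63930 / 2.92075 = 3.30029
The outcome is not rare, so the OR lies further from 1 than the RR.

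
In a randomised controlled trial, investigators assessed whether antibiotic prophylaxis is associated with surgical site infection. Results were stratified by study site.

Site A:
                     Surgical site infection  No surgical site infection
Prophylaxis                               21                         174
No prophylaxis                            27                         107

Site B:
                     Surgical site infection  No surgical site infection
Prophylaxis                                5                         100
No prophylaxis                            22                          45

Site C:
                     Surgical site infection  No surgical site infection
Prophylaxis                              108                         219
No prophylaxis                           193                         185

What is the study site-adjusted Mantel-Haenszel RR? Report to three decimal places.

RR_MH = Σ(aᵢ·n₀ᵢ/nᵢ) / Σ(cᵢ·n₁ᵢ/nᵢ), with n₁ᵢ = aᵢ+bᵢ (exposed), n₀ᵢ = cᵢ+dᵢ (unexposed), nᵢ = n₁ᵢ+n₀ᵢ.
Stratum 1 (Site A): n₁ = 195, n₀ = 134, n = 329; a·n₀/n = 21·134/329 = 8.5532; c·n₁/n = 27·195/329 = 16.0030
Stratum 2 (Site B): n₁ = 105, n₀ = 67, n = 172; a·n₀/n = 5·67/172 = 1.9477; c·n₁/n = 22·105/172 = 13.4302
Stratum 3 (Site C): n₁ = 327, n₀ = 378, n = 705; a·n₀/n = 108·378/705 = 57.9064; c·n₁/n = 193·327/705 = 89.5191
RR_MH = (8.5532 + 1.9477 + 57.9064) / (16.0030 + 13.4302 + 89.5191) = 68.4072 / 118.9524 = 0.57508

0.575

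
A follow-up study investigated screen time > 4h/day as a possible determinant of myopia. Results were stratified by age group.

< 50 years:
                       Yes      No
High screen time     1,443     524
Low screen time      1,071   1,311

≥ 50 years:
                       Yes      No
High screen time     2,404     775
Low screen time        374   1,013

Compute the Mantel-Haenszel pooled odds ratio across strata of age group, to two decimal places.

5.03

OR_MH = Σ(aᵢdᵢ/nᵢ) / Σ(bᵢcᵢ/nᵢ), where nᵢ is the stratum total.
Stratum 1 (< 50 years): n = 4349; a·d/n = 1443·1311/4349 = 434.9903; b·c/n = 524·1071/4349 = 129.0421
Stratum 2 (≥ 50 years): n = 4566; a·d/n = 2404·1013/4566 = 533.3447; b·c/n = 775·374/4566 = 63.4801
OR_MH = (434.9903 + 533.3447) / (129.0421 + 63.4801) = 968.3351 / 192.5221 = 5.02973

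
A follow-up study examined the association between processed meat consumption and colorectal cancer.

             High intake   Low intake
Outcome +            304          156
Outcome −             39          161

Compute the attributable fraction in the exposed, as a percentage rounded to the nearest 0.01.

Reading the table with exposure as columns: a = 304 (High intake, case), b = 39 (High intake, non-case), c = 156 (Low intake, case), d = 161.
Risk in exposed = 304/343 = 0.88630; risk in unexposed = 156/317 = 0.49211.
RR = 0.88630/0.49211 = 1.80100
AR% = (RR − 1)/RR × 100 = (1.80100 − 1)/1.80100 × 100 = 44.4753%

44.48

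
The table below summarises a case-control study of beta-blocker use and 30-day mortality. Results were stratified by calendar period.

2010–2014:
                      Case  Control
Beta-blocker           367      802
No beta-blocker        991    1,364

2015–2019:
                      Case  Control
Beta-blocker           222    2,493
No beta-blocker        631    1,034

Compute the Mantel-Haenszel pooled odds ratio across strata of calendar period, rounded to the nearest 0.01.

OR_MH = Σ(aᵢdᵢ/nᵢ) / Σ(bᵢcᵢ/nᵢ), where nᵢ is the stratum total.
Stratum 1 (2010–2014): n = 3524; a·d/n = 367·1364/3524 = 142.0511; b·c/n = 802·991/3524 = 225.5341
Stratum 2 (2015–2019): n = 4380; a·d/n = 222·1034/4380 = 52.4082; b·c/n = 2493·631/4380 = 359.1514
OR_MH = (142.0511 + 52.4082) / (225.5341 + 359.1514) = 194.4593 / 584.6854 = 0.33259

0.33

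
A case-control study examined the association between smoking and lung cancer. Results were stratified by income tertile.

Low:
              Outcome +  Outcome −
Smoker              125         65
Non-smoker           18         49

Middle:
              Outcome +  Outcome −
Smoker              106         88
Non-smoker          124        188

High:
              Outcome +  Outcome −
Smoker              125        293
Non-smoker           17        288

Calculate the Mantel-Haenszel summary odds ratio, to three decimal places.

3.424

OR_MH = Σ(aᵢdᵢ/nᵢ) / Σ(bᵢcᵢ/nᵢ), where nᵢ is the stratum total.
Stratum 1 (Low): n = 257; a·d/n = 125·49/257 = 23.8327; b·c/n = 65·18/257 = 4.5525
Stratum 2 (Middle): n = 506; a·d/n = 106·188/506 = 39.3834; b·c/n = 88·124/506 = 21.5652
Stratum 3 (High): n = 723; a·d/n = 125·288/723 = 49.7925; b·c/n = 293·17/723 = 6.8893
OR_MH = (23.8327 + 39.3834 + 49.7925) / (4.5525 + 21.5652 + 6.8893) = 113.0086 / 33.0071 = 3.42377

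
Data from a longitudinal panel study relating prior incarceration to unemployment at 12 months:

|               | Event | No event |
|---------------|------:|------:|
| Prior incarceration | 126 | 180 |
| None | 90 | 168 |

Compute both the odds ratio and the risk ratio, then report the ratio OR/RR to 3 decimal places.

1.107

Cells: a = 126, b = 180, c = 90, d = 168.
OR = (126·168)/(180·90) = 21168/16200 = 1.30667
Risk in exposed = 126/306 = 0.41176; risk in unexposed = 90/258 = 0.34884; RR = 1.18039
OR/RR = 1.30667 / 1.18039 = 1.10698
The outcome is not rare, so the OR lies further from 1 than the RR.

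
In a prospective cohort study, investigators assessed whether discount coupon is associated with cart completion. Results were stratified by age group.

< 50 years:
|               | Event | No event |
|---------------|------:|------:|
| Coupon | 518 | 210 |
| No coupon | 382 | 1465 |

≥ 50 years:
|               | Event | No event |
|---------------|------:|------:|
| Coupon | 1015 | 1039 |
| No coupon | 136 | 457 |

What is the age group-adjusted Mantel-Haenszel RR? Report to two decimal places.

RR_MH = Σ(aᵢ·n₀ᵢ/nᵢ) / Σ(cᵢ·n₁ᵢ/nᵢ), with n₁ᵢ = aᵢ+bᵢ (exposed), n₀ᵢ = cᵢ+dᵢ (unexposed), nᵢ = n₁ᵢ+n₀ᵢ.
Stratum 1 (< 50 years): n₁ = 728, n₀ = 1847, n = 2575; a·n₀/n = 518·1847/2575 = 371.5518; c·n₁/n = 382·728/2575 = 107.9984
Stratum 2 (≥ 50 years): n₁ = 2054, n₀ = 593, n = 2647; a·n₀/n = 1015·593/2647 = 227.3876; c·n₁/n = 136·2054/2647 = 105.5323
RR_MH = (371.5518 + 227.3876) / (107.9984 + 105.5323) = 598.9395 / 213.5307 = 2.80493

2.80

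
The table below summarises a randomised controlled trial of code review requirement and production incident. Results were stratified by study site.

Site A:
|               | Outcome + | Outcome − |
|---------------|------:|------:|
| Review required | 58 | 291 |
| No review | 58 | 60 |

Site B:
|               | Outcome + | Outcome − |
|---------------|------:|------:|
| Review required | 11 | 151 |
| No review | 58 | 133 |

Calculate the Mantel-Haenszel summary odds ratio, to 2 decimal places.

0.19

OR_MH = Σ(aᵢdᵢ/nᵢ) / Σ(bᵢcᵢ/nᵢ), where nᵢ is the stratum total.
Stratum 1 (Site A): n = 467; a·d/n = 58·60/467 = 7.4518; b·c/n = 291·58/467 = 36.1413
Stratum 2 (Site B): n = 353; a·d/n = 11·133/353 = 4.1445; b·c/n = 151·58/353 = 24.8102
OR_MH = (7.4518 + 4.1445) / (36.1413 + 24.8102) = 11.5963 / 60.9515 = 0.19025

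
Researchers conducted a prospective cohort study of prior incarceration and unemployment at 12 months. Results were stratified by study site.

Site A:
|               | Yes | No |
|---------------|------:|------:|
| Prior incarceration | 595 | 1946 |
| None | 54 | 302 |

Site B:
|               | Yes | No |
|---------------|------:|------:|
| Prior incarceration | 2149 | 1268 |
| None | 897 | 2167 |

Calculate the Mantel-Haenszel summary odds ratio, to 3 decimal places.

3.686

OR_MH = Σ(aᵢdᵢ/nᵢ) / Σ(bᵢcᵢ/nᵢ), where nᵢ is the stratum total.
Stratum 1 (Site A): n = 2897; a·d/n = 595·302/2897 = 62.0262; b·c/n = 1946·54/2897 = 36.2734
Stratum 2 (Site B): n = 6481; a·d/n = 2149·2167/6481 = 718.5439; b·c/n = 1268·897/6481 = 175.4970
OR_MH = (62.0262 + 718.5439) / (36.2734 + 175.4970) = 780.5701 / 211.7704 = 3.68593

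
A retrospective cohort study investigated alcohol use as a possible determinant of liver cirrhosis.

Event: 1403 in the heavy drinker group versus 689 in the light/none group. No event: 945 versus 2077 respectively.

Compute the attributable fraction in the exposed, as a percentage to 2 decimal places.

58.31

From the description: a = 1403, b = 945, c = 689, d = 2077.
Risk in exposed = 1403/2348 = 0.59753; risk in unexposed = 689/2766 = 0.24910.
RR = 0.59753/0.24910 = 2.39879
AR% = (RR − 1)/RR × 100 = (2.39879 − 1)/2.39879 × 100 = 58.3123%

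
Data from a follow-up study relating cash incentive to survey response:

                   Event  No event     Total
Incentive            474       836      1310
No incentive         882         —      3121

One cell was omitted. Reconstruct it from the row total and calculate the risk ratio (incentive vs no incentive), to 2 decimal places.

1.28

The missing cell is in the unexposed row: 3121 − 882 = 2239.
So a = 474, b = 836, c = 882, d = 2239.
RR = [a/(a+b)] / [c/(c+d)] = (474/1310) / (882/3121) = 0.36183/0.28260 = 1.28036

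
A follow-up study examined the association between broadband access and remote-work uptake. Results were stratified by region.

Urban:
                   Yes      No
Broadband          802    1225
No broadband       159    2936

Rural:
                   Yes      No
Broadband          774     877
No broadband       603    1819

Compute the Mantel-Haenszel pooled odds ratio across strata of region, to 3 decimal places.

4.798

OR_MH = Σ(aᵢdᵢ/nᵢ) / Σ(bᵢcᵢ/nᵢ), where nᵢ is the stratum total.
Stratum 1 (Urban): n = 5122; a·d/n = 802·2936/5122 = 459.7173; b·c/n = 1225·159/5122 = 38.0271
Stratum 2 (Rural): n = 4073; a·d/n = 774·1819/4073 = 345.6681; b·c/n = 877·603/4073 = 129.8382
OR_MH = (459.7173 + 345.6681) / (38.0271 + 129.8382) = 805.3854 / 167.8653 = 4.79781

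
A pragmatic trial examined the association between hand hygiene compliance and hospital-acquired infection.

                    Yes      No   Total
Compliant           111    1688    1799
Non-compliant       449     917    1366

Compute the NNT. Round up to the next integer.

4

Risk in treated group = 111/1799 = 0.06170; risk in control = 449/1366 = 0.32870.
Absolute risk reduction = 0.32870 − 0.06170 = 0.26700
NNT = 1 / ARR = 1 / 0.26700 = 3.745 → round up → 4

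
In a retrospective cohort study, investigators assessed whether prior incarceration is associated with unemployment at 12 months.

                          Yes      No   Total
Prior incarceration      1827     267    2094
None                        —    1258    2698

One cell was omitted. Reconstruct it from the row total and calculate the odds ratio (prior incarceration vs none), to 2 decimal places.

The missing cell is in the unexposed row: 2698 − 1258 = 1440.
So a = 1827, b = 267, c = 1440, d = 1258.
OR = (a·d)/(b·c) = (1827 × 1258) / (267 × 1440) = 2298366 / 384480 = 5.97786

5.98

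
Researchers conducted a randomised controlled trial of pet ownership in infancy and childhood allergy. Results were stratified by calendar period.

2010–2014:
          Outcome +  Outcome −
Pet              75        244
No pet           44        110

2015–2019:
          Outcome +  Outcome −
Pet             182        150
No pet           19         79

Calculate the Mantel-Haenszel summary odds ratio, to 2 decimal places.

OR_MH = Σ(aᵢdᵢ/nᵢ) / Σ(bᵢcᵢ/nᵢ), where nᵢ is the stratum total.
Stratum 1 (2010–2014): n = 473; a·d/n = 75·110/473 = 17.4419; b·c/n = 244·44/473 = 22.6977
Stratum 2 (2015–2019): n = 430; a·d/n = 182·79/430 = 33.4372; b·c/n = 150·19/430 = 6.6279
OR_MH = (17.4419 + 33.4372) / (22.6977 + 6.6279) = 50.8791 / 29.3256 = 1.73497

1.73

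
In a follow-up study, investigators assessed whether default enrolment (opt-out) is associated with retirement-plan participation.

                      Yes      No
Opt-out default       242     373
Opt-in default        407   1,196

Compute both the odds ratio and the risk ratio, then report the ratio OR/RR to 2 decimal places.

Cells: a = 242, b = 373, c = 407, d = 1196.
OR = (242·1196)/(373·407) = 289432/151811 = 1.90653
Risk in exposed = 242/615 = 0.39350; risk in unexposed = 407/1603 = 0.25390; RR = 1.54981
OR/RR = 1.90653 / 1.54981 = 1.23017
The outcome is not rare, so the OR lies further from 1 than the RR.

1.23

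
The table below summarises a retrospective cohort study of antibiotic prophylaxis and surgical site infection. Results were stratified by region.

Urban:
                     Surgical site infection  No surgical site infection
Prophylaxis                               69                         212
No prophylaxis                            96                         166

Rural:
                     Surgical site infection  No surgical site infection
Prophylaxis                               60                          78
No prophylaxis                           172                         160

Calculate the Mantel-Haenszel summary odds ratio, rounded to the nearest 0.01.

OR_MH = Σ(aᵢdᵢ/nᵢ) / Σ(bᵢcᵢ/nᵢ), where nᵢ is the stratum total.
Stratum 1 (Urban): n = 543; a·d/n = 69·166/543 = 21.0939; b·c/n = 212·96/543 = 37.4807
Stratum 2 (Rural): n = 470; a·d/n = 60·160/470 = 20.4255; b·c/n = 78·172/470 = 28.5447
OR_MH = (21.0939 + 20.4255) / (37.4807 + 28.5447) = 41.5195 / 66.0253 = 0.62884

0.63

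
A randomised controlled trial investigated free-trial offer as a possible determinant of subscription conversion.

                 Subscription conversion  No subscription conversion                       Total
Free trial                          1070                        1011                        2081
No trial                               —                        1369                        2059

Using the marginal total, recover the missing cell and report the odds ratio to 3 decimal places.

2.100

The missing cell is in the unexposed row: 2059 − 1369 = 690.
So a = 1070, b = 1011, c = 690, d = 1369.
OR = (a·d)/(b·c) = (1070 × 1369) / (1011 × 690) = 1464830 / 697590 = 2.09984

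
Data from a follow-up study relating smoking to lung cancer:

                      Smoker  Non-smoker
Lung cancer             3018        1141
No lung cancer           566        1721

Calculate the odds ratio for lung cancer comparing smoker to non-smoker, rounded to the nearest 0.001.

8.043

Reading the table with exposure as columns: a = 3018 (Smoker, case), b = 566 (Smoker, non-case), c = 1141 (Non-smoker, case), d = 1721.
OR = (a·d)/(b·c) = (3018 × 1721) / (566 × 1141) = 5193978 / 645806 = 8.04263
The odds of lung cancer are about 8.04 times as high in the smoker group.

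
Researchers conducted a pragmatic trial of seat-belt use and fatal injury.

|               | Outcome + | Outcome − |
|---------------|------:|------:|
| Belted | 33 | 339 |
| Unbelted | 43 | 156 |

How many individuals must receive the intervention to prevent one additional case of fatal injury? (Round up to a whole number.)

Risk in treated group = 33/372 = 0.08871; risk in control = 43/199 = 0.21608.
Absolute risk reduction = 0.21608 − 0.08871 = 0.12737
NNT = 1 / ARR = 1 / 0.12737 = 7.851 → round up → 8

8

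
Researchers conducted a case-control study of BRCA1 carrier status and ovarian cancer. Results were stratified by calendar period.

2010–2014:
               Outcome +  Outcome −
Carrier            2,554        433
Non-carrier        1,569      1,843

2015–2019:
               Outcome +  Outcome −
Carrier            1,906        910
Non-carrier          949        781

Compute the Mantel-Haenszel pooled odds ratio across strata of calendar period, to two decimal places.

3.59

OR_MH = Σ(aᵢdᵢ/nᵢ) / Σ(bᵢcᵢ/nᵢ), where nᵢ is the stratum total.
Stratum 1 (2010–2014): n = 6399; a·d/n = 2554·1843/6399 = 735.5871; b·c/n = 433·1569/6399 = 106.1692
Stratum 2 (2015–2019): n = 4546; a·d/n = 1906·781/4546 = 327.4496; b·c/n = 910·949/4546 = 189.9670
OR_MH = (735.5871 + 327.4496) / (106.1692 + 189.9670) = 1063.0367 / 296.1362 = 3.58969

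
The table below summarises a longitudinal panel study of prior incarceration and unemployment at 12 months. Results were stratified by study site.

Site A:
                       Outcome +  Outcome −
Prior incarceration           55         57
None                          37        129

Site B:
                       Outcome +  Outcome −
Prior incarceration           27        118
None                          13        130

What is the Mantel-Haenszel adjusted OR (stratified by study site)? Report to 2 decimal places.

2.92

OR_MH = Σ(aᵢdᵢ/nᵢ) / Σ(bᵢcᵢ/nᵢ), where nᵢ is the stratum total.
Stratum 1 (Site A): n = 278; a·d/n = 55·129/278 = 25.5216; b·c/n = 57·37/278 = 7.5863
Stratum 2 (Site B): n = 288; a·d/n = 27·130/288 = 12.1875; b·c/n = 118·13/288 = 5.3264
OR_MH = (25.5216 + 12.1875) / (7.5863 + 5.3264) = 37.7091 / 12.9127 = 2.92031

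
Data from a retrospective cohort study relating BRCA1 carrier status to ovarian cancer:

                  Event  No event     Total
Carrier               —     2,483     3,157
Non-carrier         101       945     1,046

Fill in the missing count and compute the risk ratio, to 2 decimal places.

The missing cell is in the exposed row: 3157 − 2483 = 674.
So a = 674, b = 2483, c = 101, d = 945.
RR = [a/(a+b)] / [c/(c+d)] = (674/3157) / (101/1046) = 0.21349/0.09656 = 2.21104

2.21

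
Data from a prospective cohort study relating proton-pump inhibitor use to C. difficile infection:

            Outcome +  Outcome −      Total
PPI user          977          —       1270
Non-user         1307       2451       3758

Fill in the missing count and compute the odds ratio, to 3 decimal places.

6.253

The missing cell is in the exposed row: 1270 − 977 = 293.
So a = 977, b = 293, c = 1307, d = 2451.
OR = (a·d)/(b·c) = (977 × 2451) / (293 × 1307) = 2394627 / 382951 = 6.25309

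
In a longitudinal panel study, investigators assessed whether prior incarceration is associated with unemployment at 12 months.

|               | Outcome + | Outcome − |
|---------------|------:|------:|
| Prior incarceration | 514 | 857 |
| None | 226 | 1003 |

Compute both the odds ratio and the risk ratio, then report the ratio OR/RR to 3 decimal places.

Cells: a = 514, b = 857, c = 226, d = 1003.
OR = (514·1003)/(857·226) = 515542/193682 = 2.66180
Risk in exposed = 514/1371 = 0.37491; risk in unexposed = 226/1229 = 0.18389; RR = 2.03877
OR/RR = 2.66180 / 2.03877 = 1.30559
The outcome is not rare, so the OR lies further from 1 than the RR.

1.306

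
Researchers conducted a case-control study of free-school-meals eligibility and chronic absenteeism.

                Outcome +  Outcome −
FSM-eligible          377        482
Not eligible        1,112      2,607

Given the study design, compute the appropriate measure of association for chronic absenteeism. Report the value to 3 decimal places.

1.834

Cells: a = 377, b = 482, c = 1112, d = 2607.
This is a case-control study: participants were sampled on outcome status, so risks in the source population cannot be estimated directly — relative risk is not valid here. The odds ratio is the appropriate measure.
OR = (a·d)/(b·c) = (377 × 2607) / (482 × 1112) = 982839 / 535984 = 1.83371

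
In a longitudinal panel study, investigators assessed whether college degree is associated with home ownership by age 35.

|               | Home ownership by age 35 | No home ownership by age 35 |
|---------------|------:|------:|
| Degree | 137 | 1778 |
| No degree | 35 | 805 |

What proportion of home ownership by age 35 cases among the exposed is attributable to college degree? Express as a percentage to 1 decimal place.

41.8

Cells: a = 137, b = 1778, c = 35, d = 805.
Risk in exposed = 137/1915 = 0.07154; risk in unexposed = 35/840 = 0.04167.
RR = 0.07154/0.04167 = 1.71697
AR% = (RR − 1)/RR × 100 = (1.71697 − 1)/1.71697 × 100 = 41.7579%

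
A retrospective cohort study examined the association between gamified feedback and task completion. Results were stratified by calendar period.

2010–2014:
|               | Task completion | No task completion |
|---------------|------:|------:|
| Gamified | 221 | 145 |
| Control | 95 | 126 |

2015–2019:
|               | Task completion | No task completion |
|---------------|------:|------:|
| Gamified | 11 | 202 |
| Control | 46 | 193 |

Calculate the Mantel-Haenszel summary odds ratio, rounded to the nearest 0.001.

OR_MH = Σ(aᵢdᵢ/nᵢ) / Σ(bᵢcᵢ/nᵢ), where nᵢ is the stratum total.
Stratum 1 (2010–2014): n = 587; a·d/n = 221·126/587 = 47.4378; b·c/n = 145·95/587 = 23.4668
Stratum 2 (2015–2019): n = 452; a·d/n = 11·193/452 = 4.6969; b·c/n = 202·46/452 = 20.5575
OR_MH = (47.4378 + 4.6969) / (23.4668 + 20.5575) = 52.1347 / 44.0243 = 1.18423

1.184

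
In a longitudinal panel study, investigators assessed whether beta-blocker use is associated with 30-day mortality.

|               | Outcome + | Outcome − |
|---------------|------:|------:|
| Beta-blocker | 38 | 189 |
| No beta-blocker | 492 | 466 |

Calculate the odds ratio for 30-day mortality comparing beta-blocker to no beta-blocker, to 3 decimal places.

Cells: a = 38, b = 189, c = 492, d = 466.
OR = (a·d)/(b·c) = (38 × 466) / (189 × 492) = 17708 / 92988 = 0.19043
Exposure is associated with lower odds of 30-day mortality (OR = 0.19 < 1).

0.190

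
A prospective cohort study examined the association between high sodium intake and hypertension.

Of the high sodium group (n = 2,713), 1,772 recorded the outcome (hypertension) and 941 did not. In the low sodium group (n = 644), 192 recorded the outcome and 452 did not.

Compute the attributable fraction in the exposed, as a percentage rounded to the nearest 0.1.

From the description: a = 1772, b = 941, c = 192, d = 452.
Risk in exposed = 1772/2713 = 0.65315; risk in unexposed = 192/644 = 0.29814.
RR = 0.65315/0.29814 = 2.19078
AR% = (RR − 1)/RR × 100 = (2.19078 − 1)/2.19078 × 100 = 54.3541%

54.4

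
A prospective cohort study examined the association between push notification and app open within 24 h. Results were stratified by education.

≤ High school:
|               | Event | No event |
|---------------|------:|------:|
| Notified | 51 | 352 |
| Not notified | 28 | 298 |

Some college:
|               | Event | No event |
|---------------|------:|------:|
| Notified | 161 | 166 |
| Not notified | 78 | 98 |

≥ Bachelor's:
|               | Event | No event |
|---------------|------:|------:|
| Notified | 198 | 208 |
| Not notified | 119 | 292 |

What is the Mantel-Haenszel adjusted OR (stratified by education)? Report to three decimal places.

OR_MH = Σ(aᵢdᵢ/nᵢ) / Σ(bᵢcᵢ/nᵢ), where nᵢ is the stratum total.
Stratum 1 (≤ High school): n = 729; a·d/n = 51·298/729 = 20.8477; b·c/n = 352·28/729 = 13.5199
Stratum 2 (Some college): n = 503; a·d/n = 161·98/503 = 31.3678; b·c/n = 166·78/503 = 25.7416
Stratum 3 (≥ Bachelor's): n = 817; a·d/n = 198·292/817 = 70.7662; b·c/n = 208·119/817 = 30.2962
OR_MH = (20.8477 + 31.3678 + 70.7662) / (13.5199 + 25.7416 + 30.2962) = 122.9817 / 69.5576 = 1.76806

1.768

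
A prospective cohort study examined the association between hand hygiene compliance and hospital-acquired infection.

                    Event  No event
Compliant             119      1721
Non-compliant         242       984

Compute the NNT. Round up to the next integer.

8

Risk in treated group = 119/1840 = 0.06467; risk in control = 242/1226 = 0.19739.
Absolute risk reduction = 0.19739 − 0.06467 = 0.13272
NNT = 1 / ARR = 1 / 0.13272 = 7.535 → round up → 8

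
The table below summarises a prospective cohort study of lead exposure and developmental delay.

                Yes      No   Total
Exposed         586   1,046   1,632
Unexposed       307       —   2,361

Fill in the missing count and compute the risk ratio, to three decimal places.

2.761

The missing cell is in the unexposed row: 2361 − 307 = 2054.
So a = 586, b = 1046, c = 307, d = 2054.
RR = [a/(a+b)] / [c/(c+d)] = (586/1632) / (307/2361) = 0.35907/0.13003 = 2.76144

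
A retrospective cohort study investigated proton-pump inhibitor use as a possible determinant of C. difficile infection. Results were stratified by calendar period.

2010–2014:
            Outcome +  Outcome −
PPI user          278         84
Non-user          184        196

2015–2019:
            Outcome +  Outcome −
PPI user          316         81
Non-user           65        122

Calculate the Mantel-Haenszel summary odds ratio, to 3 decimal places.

4.672

OR_MH = Σ(aᵢdᵢ/nᵢ) / Σ(bᵢcᵢ/nᵢ), where nᵢ is the stratum total.
Stratum 1 (2010–2014): n = 742; a·d/n = 278·196/742 = 73.4340; b·c/n = 84·184/742 = 20.8302
Stratum 2 (2015–2019): n = 584; a·d/n = 316·122/584 = 66.0137; b·c/n = 81·65/584 = 9.0154
OR_MH = (73.4340 + 66.0137) / (20.8302 + 9.0154) = 139.4477 / 29.8456 = 4.67230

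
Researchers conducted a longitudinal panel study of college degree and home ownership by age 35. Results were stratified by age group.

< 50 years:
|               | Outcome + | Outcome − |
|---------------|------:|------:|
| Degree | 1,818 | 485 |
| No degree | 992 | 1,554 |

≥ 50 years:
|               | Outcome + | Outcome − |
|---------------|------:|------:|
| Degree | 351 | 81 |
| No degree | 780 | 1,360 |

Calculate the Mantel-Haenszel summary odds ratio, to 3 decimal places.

OR_MH = Σ(aᵢdᵢ/nᵢ) / Σ(bᵢcᵢ/nᵢ), where nᵢ is the stratum total.
Stratum 1 (< 50 years): n = 4849; a·d/n = 1818·1554/4849 = 582.6298; b·c/n = 485·992/4849 = 99.2205
Stratum 2 (≥ 50 years): n = 2572; a·d/n = 351·1360/2572 = 185.5988; b·c/n = 81·780/2572 = 24.5645
OR_MH = (582.6298 + 185.5988) / (99.2205 + 24.5645) = 768.2286 / 123.7850 = 6.20615

6.206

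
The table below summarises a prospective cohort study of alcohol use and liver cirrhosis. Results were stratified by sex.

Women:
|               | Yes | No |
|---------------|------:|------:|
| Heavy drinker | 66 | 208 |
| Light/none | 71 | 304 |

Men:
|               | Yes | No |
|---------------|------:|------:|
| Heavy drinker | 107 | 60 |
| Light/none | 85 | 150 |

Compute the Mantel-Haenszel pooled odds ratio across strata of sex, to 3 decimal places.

OR_MH = Σ(aᵢdᵢ/nᵢ) / Σ(bᵢcᵢ/nᵢ), where nᵢ is the stratum total.
Stratum 1 (Women): n = 649; a·d/n = 66·304/649 = 30.9153; b·c/n = 208·71/649 = 22.7550
Stratum 2 (Men): n = 402; a·d/n = 107·150/402 = 39.9254; b·c/n = 60·85/402 = 12.6866
OR_MH = (30.9153 + 39.9254) / (22.7550 + 12.6866) = 70.8406 / 35.4416 = 1.99880

1.999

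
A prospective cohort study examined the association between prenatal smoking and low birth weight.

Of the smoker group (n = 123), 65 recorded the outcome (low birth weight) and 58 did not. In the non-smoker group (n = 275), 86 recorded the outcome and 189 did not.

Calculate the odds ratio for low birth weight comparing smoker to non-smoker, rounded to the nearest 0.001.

From the description: a = 65, b = 58, c = 86, d = 189.
OR = (a·d)/(b·c) = (65 × 189) / (58 × 86) = 12285 / 4988 = 2.46291
The odds of low birth weight are about 2.46 times as high in the smoker group.

2.463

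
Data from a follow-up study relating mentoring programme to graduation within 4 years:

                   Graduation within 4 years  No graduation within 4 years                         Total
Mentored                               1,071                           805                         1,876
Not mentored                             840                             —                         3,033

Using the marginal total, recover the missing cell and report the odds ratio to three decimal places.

The missing cell is in the unexposed row: 3033 − 840 = 2193.
So a = 1071, b = 805, c = 840, d = 2193.
OR = (a·d)/(b·c) = (1071 × 2193) / (805 × 840) = 2348703 / 676200 = 3.47339

3.473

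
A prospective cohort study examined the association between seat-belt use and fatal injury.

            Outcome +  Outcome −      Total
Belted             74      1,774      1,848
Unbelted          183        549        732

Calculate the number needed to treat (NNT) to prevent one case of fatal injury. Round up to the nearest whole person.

5

Risk in treated group = 74/1848 = 0.04004; risk in control = 183/732 = 0.25000.
Absolute risk reduction = 0.25000 − 0.04004 = 0.20996
NNT = 1 / ARR = 1 / 0.20996 = 4.763 → round up → 5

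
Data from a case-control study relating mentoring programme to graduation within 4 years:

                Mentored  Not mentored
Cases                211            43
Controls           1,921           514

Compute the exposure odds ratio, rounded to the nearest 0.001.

Reading the table with exposure as columns: a = 211 (Mentored, case), b = 1921 (Mentored, non-case), c = 43 (Not mentored, case), d = 514.
OR = (a·d)/(b·c) = (211 × 514) / (1921 × 43) = 108454 / 82603 = 1.31295
The odds of graduation within 4 years are about 1.31 times as high in the mentored group.

1.313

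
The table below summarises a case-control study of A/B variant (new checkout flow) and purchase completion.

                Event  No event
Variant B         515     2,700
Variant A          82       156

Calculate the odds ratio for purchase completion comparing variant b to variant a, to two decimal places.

0.36

Cells: a = 515, b = 2700, c = 82, d = 156.
OR = (a·d)/(b·c) = (515 × 156) / (2700 × 82) = 80340 / 221400 = 0.36287
Exposure is associated with lower odds of purchase completion (OR = 0.36 < 1).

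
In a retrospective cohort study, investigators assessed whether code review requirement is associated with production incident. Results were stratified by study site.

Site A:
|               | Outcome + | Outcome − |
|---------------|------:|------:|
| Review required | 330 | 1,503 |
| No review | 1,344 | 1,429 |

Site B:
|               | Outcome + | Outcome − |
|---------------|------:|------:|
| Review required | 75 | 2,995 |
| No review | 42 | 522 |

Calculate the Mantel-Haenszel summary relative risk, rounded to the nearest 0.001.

RR_MH = Σ(aᵢ·n₀ᵢ/nᵢ) / Σ(cᵢ·n₁ᵢ/nᵢ), with n₁ᵢ = aᵢ+bᵢ (exposed), n₀ᵢ = cᵢ+dᵢ (unexposed), nᵢ = n₁ᵢ+n₀ᵢ.
Stratum 1 (Site A): n₁ = 1833, n₀ = 2773, n = 4606; a·n₀/n = 330·2773/4606 = 198.6735; c·n₁/n = 1344·1833/4606 = 534.8571
Stratum 2 (Site B): n₁ = 3070, n₀ = 564, n = 3634; a·n₀/n = 75·564/3634 = 11.6401; c·n₁/n = 42·3070/3634 = 35.4816
RR_MH = (198.6735 + 11.6401) / (534.8571 + 35.4816) = 210.3135 / 570.3387 = 0.36875

0.369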